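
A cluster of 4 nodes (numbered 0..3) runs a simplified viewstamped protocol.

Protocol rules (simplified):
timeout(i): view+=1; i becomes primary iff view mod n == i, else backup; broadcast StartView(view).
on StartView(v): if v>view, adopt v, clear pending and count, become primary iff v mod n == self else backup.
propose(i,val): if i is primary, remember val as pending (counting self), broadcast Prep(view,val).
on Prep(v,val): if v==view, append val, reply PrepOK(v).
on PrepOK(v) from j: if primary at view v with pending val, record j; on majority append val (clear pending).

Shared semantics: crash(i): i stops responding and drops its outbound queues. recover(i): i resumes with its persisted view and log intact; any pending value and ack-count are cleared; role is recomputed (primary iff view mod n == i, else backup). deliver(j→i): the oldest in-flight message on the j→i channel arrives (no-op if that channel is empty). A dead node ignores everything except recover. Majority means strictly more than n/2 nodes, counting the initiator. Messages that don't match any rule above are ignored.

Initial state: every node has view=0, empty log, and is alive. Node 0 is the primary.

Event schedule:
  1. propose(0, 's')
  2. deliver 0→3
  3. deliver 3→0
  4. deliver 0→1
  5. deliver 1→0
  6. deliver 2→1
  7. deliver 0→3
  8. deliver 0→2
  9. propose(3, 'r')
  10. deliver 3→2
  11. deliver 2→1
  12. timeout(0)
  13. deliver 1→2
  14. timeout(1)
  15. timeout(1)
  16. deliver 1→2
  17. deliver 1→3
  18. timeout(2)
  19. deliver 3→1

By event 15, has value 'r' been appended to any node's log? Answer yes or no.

1. propose(0,'s'):  nop
2. deliver 0→3:  <3:back v0 s>
3. deliver 3→0:  nop
4. deliver 0→1:  <1:back v0 s>
5. deliver 1→0:  <0:prim v0 s>
6. deliver 2→1:  nop
7. deliver 0→3:  nop
8. deliver 0→2:  <2:back v0 s>
9. propose(3,'r'):  nop
10. deliver 3→2:  nop
11. deliver 2→1:  nop
12. timeout(0):  <0:back v1 s>
13. deliver 1→2:  nop
14. timeout(1):  <1:prim v1 s>
15. timeout(1):  <1:back v2 s>

no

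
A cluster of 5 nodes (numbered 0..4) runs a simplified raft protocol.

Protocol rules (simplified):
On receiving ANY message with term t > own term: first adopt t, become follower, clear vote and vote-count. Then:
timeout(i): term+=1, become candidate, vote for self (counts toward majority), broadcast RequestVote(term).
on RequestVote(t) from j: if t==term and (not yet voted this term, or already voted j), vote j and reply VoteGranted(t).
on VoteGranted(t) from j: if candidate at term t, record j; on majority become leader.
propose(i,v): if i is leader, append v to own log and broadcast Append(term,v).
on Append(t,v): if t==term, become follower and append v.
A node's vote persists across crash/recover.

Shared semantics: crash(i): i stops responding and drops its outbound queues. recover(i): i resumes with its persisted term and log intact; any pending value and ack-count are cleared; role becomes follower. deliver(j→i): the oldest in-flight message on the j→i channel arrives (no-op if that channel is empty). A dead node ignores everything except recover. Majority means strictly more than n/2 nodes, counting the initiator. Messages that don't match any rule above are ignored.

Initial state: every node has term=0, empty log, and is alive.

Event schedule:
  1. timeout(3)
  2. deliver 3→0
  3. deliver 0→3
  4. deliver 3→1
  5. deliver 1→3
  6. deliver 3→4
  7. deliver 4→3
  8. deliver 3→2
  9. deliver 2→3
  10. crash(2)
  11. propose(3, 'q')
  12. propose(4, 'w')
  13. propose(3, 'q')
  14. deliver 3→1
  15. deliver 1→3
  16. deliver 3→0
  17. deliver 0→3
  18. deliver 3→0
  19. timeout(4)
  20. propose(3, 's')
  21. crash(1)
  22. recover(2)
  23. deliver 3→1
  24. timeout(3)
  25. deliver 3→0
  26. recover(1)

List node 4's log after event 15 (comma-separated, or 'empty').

empty

step 1 timeout(3): 3={cand,t=1,log=-}
step 2 deliver 3→0: 0={foll,t=1,log=-}
step 3 deliver 0→3: —
step 4 deliver 3→1: 1={foll,t=1,log=-}
step 5 deliver 1→3: 3={lead,t=1,log=-}
step 6 deliver 3→4: 4={foll,t=1,log=-}
step 7 deliver 4→3: —
step 8 deliver 3→2: 2={foll,t=1,log=-}
step 9 deliver 2→3: —
step 10 crash(2): 2={✗foll,t=1,log=-}
step 11 propose(3,'q'): 3={lead,t=1,log=q}
step 12 propose(4,'w'): —
step 13 propose(3,'q'): 3={lead,t=1,log=q,q}
step 14 deliver 3→1: 1={foll,t=1,log=q}
step 15 deliver 1→3: —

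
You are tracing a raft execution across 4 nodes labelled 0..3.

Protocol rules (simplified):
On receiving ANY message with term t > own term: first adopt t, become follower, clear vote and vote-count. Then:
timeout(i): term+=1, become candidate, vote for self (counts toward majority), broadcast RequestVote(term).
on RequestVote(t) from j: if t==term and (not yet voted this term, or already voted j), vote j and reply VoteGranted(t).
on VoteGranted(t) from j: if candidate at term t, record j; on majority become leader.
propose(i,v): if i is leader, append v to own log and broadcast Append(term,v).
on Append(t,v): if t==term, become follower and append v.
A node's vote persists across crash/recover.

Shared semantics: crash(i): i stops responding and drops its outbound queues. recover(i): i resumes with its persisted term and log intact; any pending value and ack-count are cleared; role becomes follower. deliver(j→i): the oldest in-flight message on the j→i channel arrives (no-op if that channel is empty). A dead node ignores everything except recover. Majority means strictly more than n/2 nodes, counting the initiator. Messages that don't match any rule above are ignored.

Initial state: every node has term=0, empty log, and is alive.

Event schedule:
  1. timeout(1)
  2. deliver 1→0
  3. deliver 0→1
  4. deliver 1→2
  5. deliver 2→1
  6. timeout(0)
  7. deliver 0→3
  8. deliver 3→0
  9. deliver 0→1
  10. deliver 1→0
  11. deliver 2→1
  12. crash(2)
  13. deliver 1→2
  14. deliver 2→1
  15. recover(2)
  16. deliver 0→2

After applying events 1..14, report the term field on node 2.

[1] timeout(1) → N1(cand t1 [-])
[2] deliver 1→0 → N0(foll t1 [-])
[3] deliver 0→1 → ∅
[4] deliver 1→2 → N2(foll t1 [-])
[5] deliver 2→1 → N1(lead t1 [-])
[6] timeout(0) → N0(cand t2 [-])
[7] deliver 0→3 → N3(foll t2 [-])
[8] deliver 3→0 → ∅
[9] deliver 0→1 → N1(foll t2 [-])
[10] deliver 1→0 → N0(lead t2 [-])
[11] deliver 2→1 → ∅
[12] crash(2) → N2(✗foll t1 [-])
[13] deliver 1→2 → ∅
[14] deliver 2→1 → ∅

1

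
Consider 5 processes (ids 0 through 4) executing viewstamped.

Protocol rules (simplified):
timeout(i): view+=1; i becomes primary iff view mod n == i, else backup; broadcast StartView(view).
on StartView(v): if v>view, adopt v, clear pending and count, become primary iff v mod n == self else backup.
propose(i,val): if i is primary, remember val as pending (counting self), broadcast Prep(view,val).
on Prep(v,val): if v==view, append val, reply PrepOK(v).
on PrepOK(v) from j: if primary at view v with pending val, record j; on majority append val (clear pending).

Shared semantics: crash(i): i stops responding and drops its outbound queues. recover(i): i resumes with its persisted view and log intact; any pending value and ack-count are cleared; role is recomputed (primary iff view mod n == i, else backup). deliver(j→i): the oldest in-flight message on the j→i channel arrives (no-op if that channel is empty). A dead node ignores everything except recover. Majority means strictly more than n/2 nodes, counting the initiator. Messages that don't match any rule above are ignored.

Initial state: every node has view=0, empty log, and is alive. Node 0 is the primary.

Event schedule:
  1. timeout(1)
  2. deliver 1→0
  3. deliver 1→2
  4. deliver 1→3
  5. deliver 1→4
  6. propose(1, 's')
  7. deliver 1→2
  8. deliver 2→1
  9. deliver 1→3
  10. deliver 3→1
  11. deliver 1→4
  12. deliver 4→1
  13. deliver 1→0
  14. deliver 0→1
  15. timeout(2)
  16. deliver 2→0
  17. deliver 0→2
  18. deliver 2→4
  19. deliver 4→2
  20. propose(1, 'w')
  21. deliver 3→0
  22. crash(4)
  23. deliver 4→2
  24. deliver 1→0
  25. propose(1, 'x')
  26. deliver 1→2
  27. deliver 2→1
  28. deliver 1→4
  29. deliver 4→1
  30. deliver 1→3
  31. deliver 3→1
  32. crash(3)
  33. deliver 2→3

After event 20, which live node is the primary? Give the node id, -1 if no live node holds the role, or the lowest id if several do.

1

after 1 — timeout(1): n1:prim/v1/[-]
after 2 — deliver 1→0: n0:back/v1/[-]
after 3 — deliver 1→2: n2:back/v1/[-]
after 4 — deliver 1→3: n3:back/v1/[-]
after 5 — deliver 1→4: n4:back/v1/[-]
after 6 — propose(1,'s'): ·
after 7 — deliver 1→2: n2:back/v1/[s]
after 8 — deliver 2→1: ·
after 9 — deliver 1→3: n3:back/v1/[s]
after 10 — deliver 3→1: n1:prim/v1/[s]
after 11 — deliver 1→4: n4:back/v1/[s]
after 12 — deliver 4→1: ·
after 13 — deliver 1→0: n0:back/v1/[s]
after 14 — deliver 0→1: ·
after 15 — timeout(2): n2:prim/v2/[s]
after 16 — deliver 2→0: n0:back/v2/[s]
after 17 — deliver 0→2: ·
after 18 — deliver 2→4: n4:back/v2/[s]
after 19 — deliver 4→2: ·
after 20 — propose(1,'w'): ·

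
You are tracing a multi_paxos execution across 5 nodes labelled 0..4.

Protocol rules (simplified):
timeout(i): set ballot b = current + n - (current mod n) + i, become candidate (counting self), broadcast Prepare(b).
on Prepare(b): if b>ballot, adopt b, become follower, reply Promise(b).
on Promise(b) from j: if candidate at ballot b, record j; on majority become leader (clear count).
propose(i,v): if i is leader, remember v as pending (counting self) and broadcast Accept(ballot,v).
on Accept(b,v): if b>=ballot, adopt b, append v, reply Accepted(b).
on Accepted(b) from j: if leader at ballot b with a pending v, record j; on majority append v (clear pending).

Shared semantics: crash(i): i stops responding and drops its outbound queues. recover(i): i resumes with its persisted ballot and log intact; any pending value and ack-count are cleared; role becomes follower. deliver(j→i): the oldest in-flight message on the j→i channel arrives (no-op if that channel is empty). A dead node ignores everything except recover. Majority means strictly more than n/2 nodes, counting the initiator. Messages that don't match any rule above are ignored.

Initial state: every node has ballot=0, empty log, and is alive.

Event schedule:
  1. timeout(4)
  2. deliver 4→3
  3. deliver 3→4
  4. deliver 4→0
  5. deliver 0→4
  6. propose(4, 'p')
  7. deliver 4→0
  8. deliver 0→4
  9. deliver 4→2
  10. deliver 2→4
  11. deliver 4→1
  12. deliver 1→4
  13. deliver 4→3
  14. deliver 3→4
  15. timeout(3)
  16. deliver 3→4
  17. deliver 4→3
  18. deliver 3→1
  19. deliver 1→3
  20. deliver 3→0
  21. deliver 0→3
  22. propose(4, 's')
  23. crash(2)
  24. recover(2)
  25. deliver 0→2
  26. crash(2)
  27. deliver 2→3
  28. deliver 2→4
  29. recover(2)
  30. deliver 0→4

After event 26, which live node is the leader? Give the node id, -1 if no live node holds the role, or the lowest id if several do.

after 1 — timeout(4): n4:cand/b9/[-]
after 2 — deliver 4→3: n3:foll/b9/[-]
after 3 — deliver 3→4: ·
after 4 — deliver 4→0: n0:foll/b9/[-]
after 5 — deliver 0→4: n4:lead/b9/[-]
after 6 — propose(4,'p'): ·
after 7 — deliver 4→0: n0:foll/b9/[p]
after 8 — deliver 0→4: ·
after 9 — deliver 4→2: n2:foll/b9/[-]
after 10 — deliver 2→4: ·
after 11 — deliver 4→1: n1:foll/b9/[-]
after 12 — deliver 1→4: ·
after 13 — deliver 4→3: n3:foll/b9/[p]
after 14 — deliver 3→4: n4:lead/b9/[p]
after 15 — timeout(3): n3:cand/b13/[p]
after 16 — deliver 3→4: n4:foll/b13/[p]
after 17 — deliver 4→3: ·
after 18 — deliver 3→1: n1:foll/b13/[-]
after 19 — deliver 1→3: n3:lead/b13/[p]
after 20 — deliver 3→0: n0:foll/b13/[p]
after 21 — deliver 0→3: ·
after 22 — propose(4,'s'): ·
after 23 — crash(2): n2:✗foll/b9/[-]
after 24 — recover(2): n2:foll/b9/[-]
after 25 — deliver 0→2: ·
after 26 — crash(2): n2:✗foll/b9/[-]

3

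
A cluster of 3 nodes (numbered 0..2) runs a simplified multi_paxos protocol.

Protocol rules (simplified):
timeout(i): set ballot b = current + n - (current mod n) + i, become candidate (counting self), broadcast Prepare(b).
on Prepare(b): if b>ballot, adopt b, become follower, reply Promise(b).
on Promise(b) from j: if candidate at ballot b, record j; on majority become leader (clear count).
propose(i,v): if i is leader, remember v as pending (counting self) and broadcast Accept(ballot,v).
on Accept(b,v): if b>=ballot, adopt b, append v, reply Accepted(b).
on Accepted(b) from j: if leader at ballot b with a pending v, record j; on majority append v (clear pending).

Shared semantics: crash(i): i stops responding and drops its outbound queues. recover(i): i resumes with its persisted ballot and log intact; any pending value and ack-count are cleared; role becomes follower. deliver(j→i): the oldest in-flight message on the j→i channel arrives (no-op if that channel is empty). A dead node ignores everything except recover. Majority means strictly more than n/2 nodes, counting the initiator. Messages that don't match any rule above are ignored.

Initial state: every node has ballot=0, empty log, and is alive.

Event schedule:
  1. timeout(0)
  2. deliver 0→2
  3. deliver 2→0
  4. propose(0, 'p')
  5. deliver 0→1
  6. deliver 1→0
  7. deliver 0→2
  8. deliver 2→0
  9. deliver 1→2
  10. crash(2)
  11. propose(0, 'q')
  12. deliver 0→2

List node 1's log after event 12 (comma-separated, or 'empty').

empty

after 1 — timeout(0): n0:cand/b3/[-]
after 2 — deliver 0→2: n2:foll/b3/[-]
after 3 — deliver 2→0: n0:lead/b3/[-]
after 4 — propose(0,'p'): ·
after 5 — deliver 0→1: n1:foll/b3/[-]
after 6 — deliver 1→0: ·
after 7 — deliver 0→2: n2:foll/b3/[p]
after 8 — deliver 2→0: n0:lead/b3/[p]
after 9 — deliver 1→2: ·
after 10 — crash(2): n2:✗foll/b3/[p]
after 11 — propose(0,'q'): ·
after 12 — deliver 0→2: ·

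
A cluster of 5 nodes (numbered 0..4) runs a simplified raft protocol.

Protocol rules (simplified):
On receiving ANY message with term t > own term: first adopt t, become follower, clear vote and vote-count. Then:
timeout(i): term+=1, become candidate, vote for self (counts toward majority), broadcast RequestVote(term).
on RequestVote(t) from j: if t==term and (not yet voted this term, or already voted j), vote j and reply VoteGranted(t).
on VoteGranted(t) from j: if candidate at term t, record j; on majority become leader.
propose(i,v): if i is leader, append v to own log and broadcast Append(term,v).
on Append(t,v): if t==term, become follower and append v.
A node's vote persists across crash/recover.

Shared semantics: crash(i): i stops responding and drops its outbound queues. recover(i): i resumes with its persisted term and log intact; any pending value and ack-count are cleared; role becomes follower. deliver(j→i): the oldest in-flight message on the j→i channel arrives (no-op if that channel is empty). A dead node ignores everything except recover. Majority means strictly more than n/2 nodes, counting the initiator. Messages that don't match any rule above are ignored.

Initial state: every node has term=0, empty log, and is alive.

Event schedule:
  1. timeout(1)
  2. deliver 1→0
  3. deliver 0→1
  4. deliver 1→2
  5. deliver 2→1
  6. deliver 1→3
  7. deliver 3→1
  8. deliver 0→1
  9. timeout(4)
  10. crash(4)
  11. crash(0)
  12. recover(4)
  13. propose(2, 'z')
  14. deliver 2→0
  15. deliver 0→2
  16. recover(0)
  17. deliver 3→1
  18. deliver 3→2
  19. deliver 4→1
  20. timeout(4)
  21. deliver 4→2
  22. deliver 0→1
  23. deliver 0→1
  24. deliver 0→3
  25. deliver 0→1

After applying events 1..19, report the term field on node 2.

[1] timeout(1) → N1(cand t1 [-])
[2] deliver 1→0 → N0(foll t1 [-])
[3] deliver 0→1 → ∅
[4] deliver 1→2 → N2(foll t1 [-])
[5] deliver 2→1 → N1(lead t1 [-])
[6] deliver 1→3 → N3(foll t1 [-])
[7] deliver 3→1 → ∅
[8] deliver 0→1 → ∅
[9] timeout(4) → N4(cand t1 [-])
[10] crash(4) → N4(✗cand t1 [-])
[11] crash(0) → N0(✗foll t1 [-])
[12] recover(4) → N4(foll t1 [-])
[13] propose(2,'z') → ∅
[14] deliver 2→0 → ∅
[15] deliver 0→2 → ∅
[16] recover(0) → N0(foll t1 [-])
[17] deliver 3→1 → ∅
[18] deliver 3→2 → ∅
[19] deliver 4→1 → ∅

1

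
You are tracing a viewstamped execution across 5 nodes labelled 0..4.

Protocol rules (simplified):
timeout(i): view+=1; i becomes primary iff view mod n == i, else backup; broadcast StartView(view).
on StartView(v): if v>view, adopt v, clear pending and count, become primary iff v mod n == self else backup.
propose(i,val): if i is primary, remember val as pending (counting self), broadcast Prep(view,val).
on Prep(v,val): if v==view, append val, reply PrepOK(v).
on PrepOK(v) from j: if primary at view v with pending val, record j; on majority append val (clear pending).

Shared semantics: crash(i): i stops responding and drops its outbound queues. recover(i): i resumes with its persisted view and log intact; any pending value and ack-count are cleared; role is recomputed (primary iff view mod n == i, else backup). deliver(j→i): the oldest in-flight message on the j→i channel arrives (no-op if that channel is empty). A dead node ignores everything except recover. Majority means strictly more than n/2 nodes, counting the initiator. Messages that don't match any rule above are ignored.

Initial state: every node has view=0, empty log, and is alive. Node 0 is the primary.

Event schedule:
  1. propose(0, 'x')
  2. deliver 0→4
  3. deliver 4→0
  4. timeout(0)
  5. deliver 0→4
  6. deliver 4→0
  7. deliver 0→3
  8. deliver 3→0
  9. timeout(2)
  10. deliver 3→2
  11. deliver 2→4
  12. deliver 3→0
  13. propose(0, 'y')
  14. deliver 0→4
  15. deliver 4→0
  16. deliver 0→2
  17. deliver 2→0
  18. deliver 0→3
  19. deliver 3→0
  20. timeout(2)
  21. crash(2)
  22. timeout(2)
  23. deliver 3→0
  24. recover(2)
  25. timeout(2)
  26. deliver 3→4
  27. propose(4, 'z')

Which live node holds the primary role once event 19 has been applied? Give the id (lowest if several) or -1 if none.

[1] propose(0,'x') → ∅
[2] deliver 0→4 → N4(back v0 [x])
[3] deliver 4→0 → ∅
[4] timeout(0) → N0(back v1 [-])
[5] deliver 0→4 → N4(back v1 [x])
[6] deliver 4→0 → ∅
[7] deliver 0→3 → N3(back v0 [x])
[8] deliver 3→0 → ∅
[9] timeout(2) → N2(back v1 [-])
[10] deliver 3→2 → ∅
[11] deliver 2→4 → ∅
[12] deliver 3→0 → ∅
[13] propose(0,'y') → ∅
[14] deliver 0→4 → ∅
[15] deliver 4→0 → ∅
[16] deliver 0→2 → ∅
[17] deliver 2→0 → ∅
[18] deliver 0→3 → N3(back v1 [x])
[19] deliver 3→0 → ∅

-1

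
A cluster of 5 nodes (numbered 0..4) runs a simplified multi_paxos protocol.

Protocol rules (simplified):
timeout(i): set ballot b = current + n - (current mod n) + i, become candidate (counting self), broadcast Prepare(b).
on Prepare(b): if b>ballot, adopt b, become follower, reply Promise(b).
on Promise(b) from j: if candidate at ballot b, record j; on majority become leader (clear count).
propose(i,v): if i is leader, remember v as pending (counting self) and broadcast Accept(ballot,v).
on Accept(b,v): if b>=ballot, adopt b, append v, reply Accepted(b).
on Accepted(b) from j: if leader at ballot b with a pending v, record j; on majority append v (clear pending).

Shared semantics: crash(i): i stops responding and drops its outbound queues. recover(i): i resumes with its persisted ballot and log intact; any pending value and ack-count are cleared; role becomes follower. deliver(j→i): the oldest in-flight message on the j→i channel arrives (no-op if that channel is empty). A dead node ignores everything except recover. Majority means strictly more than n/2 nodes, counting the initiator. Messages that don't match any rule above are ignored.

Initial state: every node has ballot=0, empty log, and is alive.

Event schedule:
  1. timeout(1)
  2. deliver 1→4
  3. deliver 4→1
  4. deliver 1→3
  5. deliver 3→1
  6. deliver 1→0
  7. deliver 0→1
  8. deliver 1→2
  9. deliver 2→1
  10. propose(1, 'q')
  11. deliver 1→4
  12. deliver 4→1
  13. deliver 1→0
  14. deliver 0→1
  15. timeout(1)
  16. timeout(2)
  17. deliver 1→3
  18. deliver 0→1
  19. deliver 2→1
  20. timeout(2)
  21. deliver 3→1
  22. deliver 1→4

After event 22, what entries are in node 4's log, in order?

[1] timeout(1) → N1(cand b6 [-])
[2] deliver 1→4 → N4(foll b6 [-])
[3] deliver 4→1 → ∅
[4] deliver 1→3 → N3(foll b6 [-])
[5] deliver 3→1 → N1(lead b6 [-])
[6] deliver 1→0 → N0(foll b6 [-])
[7] deliver 0→1 → ∅
[8] deliver 1→2 → N2(foll b6 [-])
[9] deliver 2→1 → ∅
[10] propose(1,'q') → ∅
[11] deliver 1→4 → N4(foll b6 [q])
[12] deliver 4→1 → ∅
[13] deliver 1→0 → N0(foll b6 [q])
[14] deliver 0→1 → N1(lead b6 [q])
[15] timeout(1) → N1(cand b11 [q])
[16] timeout(2) → N2(cand b12 [-])
[17] deliver 1→3 → N3(foll b6 [q])
[18] deliver 0→1 → ∅
[19] deliver 2→1 → N1(foll b12 [q])
[20] timeout(2) → N2(cand b17 [-])
[21] deliver 3→1 → ∅
[22] deliver 1→4 → N4(foll b11 [q])

q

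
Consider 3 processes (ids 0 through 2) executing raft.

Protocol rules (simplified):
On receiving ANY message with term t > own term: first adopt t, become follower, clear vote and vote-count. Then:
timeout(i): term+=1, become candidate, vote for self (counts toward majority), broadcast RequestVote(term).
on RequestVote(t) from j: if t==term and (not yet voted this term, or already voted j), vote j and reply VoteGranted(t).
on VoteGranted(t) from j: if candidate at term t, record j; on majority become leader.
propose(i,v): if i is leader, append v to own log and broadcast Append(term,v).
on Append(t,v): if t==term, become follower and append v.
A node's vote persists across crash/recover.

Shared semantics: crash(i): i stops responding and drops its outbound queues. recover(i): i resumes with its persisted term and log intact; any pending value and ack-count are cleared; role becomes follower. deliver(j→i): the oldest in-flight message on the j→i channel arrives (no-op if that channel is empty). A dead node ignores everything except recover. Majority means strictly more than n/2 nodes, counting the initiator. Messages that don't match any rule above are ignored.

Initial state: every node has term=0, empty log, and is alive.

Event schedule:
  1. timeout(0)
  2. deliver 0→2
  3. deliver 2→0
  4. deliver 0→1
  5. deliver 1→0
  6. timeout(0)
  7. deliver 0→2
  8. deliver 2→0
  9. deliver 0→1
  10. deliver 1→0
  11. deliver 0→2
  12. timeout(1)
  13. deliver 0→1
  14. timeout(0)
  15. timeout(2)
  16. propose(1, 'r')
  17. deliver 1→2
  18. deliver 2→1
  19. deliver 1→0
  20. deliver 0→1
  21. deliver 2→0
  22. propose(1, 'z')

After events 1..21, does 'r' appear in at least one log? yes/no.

no

step 1 timeout(0): 0={cand,t=1,log=-}
step 2 deliver 0→2: 2={foll,t=1,log=-}
step 3 deliver 2→0: 0={lead,t=1,log=-}
step 4 deliver 0→1: 1={foll,t=1,log=-}
step 5 deliver 1→0: —
step 6 timeout(0): 0={cand,t=2,log=-}
step 7 deliver 0→2: 2={foll,t=2,log=-}
step 8 deliver 2→0: 0={lead,t=2,log=-}
step 9 deliver 0→1: 1={foll,t=2,log=-}
step 10 deliver 1→0: —
step 11 deliver 0→2: —
step 12 timeout(1): 1={cand,t=3,log=-}
step 13 deliver 0→1: —
step 14 timeout(0): 0={cand,t=3,log=-}
step 15 timeout(2): 2={cand,t=3,log=-}
step 16 propose(1,'r'): —
step 17 deliver 1→2: —
step 18 deliver 2→1: —
step 19 deliver 1→0: —
step 20 deliver 0→1: —
step 21 deliver 2→0: —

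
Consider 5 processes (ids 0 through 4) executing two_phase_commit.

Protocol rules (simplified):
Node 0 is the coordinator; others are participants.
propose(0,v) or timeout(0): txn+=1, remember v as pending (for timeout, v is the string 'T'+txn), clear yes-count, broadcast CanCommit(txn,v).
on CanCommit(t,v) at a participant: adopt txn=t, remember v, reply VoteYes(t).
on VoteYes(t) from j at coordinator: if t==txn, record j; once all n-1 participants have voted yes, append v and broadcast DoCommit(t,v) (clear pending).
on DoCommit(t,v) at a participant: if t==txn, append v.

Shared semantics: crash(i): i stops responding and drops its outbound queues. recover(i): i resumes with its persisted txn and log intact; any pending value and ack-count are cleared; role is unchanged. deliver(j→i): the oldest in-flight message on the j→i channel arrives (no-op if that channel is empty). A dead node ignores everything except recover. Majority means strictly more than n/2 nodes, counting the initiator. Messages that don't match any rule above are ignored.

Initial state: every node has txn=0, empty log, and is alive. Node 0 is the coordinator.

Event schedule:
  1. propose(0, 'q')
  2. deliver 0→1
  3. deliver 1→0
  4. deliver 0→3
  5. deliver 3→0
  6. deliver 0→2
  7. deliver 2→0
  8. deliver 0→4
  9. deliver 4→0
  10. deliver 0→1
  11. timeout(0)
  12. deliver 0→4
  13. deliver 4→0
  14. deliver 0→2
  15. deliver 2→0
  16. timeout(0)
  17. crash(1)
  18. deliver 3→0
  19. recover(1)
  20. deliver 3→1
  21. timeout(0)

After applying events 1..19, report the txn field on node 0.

3

after 1 — propose(0,'q'): n0:coor/t1/[-]
after 2 — deliver 0→1: n1:part/t1/[-]
after 3 — deliver 1→0: ·
after 4 — deliver 0→3: n3:part/t1/[-]
after 5 — deliver 3→0: ·
after 6 — deliver 0→2: n2:part/t1/[-]
after 7 — deliver 2→0: ·
after 8 — deliver 0→4: n4:part/t1/[-]
after 9 — deliver 4→0: n0:coor/t1/[q]
after 10 — deliver 0→1: n1:part/t1/[q]
after 11 — timeout(0): n0:coor/t2/[q]
after 12 — deliver 0→4: n4:part/t1/[q]
after 13 — deliver 4→0: ·
after 14 — deliver 0→2: n2:part/t1/[q]
after 15 — deliver 2→0: ·
after 16 — timeout(0): n0:coor/t3/[q]
after 17 — crash(1): n1:✗part/t1/[q]
after 18 — deliver 3→0: ·
after 19 — recover(1): n1:part/t1/[q]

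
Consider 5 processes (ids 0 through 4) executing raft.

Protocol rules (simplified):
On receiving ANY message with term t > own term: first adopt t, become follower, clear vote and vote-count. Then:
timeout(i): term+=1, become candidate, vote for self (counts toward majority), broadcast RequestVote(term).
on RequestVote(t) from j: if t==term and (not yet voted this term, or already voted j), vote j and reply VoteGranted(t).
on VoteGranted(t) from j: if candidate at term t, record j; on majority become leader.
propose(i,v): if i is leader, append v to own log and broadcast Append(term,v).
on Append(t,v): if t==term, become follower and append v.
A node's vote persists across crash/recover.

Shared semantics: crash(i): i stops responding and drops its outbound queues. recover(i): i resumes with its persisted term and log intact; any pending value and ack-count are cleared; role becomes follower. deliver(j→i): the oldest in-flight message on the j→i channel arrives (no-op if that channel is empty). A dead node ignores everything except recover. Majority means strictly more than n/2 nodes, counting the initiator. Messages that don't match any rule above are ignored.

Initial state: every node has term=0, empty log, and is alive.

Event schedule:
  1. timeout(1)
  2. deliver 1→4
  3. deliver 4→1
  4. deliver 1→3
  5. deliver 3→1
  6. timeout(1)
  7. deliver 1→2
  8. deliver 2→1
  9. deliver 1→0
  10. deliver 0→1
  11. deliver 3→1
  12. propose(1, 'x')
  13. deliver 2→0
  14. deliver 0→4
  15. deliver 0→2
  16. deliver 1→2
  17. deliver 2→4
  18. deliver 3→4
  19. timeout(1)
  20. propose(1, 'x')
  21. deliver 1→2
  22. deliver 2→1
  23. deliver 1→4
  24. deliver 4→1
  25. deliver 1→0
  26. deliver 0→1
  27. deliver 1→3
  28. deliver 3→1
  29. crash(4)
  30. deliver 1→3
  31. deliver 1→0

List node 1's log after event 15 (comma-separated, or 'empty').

e1 timeout(1): 1[cand,t=1,-]
e2 deliver 1→4: 4[foll,t=1,-]
e3 deliver 4→1: ·
e4 deliver 1→3: 3[foll,t=1,-]
e5 deliver 3→1: 1[lead,t=1,-]
e6 timeout(1): 1[cand,t=2,-]
e7 deliver 1→2: 2[foll,t=1,-]
e8 deliver 2→1: ·
e9 deliver 1→0: 0[foll,t=1,-]
e10 deliver 0→1: ·
e11 deliver 3→1: ·
e12 propose(1,'x'): ·
e13 deliver 2→0: ·
e14 deliver 0→4: ·
e15 deliver 0→2: ·

empty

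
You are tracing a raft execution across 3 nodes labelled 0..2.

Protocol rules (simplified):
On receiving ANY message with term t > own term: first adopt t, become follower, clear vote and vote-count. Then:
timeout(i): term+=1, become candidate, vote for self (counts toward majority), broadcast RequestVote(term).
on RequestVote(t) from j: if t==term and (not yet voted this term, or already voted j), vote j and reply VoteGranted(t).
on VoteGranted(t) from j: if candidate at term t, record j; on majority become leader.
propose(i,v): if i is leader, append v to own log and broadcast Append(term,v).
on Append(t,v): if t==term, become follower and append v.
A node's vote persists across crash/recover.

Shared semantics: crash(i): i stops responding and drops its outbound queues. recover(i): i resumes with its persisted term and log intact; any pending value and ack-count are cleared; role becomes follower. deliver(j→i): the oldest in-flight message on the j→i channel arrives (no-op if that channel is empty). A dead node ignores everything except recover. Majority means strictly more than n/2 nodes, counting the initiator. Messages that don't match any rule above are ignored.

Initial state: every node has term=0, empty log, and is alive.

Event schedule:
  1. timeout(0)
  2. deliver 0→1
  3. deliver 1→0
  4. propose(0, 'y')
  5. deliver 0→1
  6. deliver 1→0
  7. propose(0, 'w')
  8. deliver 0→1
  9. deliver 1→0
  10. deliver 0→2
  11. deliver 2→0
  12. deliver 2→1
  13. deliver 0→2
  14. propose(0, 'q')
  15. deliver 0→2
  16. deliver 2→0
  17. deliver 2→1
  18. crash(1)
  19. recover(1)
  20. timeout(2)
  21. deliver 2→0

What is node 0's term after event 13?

[1] timeout(0) → N0(cand t1 [-])
[2] deliver 0→1 → N1(foll t1 [-])
[3] deliver 1→0 → N0(lead t1 [-])
[4] propose(0,'y') → N0(lead t1 [y])
[5] deliver 0→1 → N1(foll t1 [y])
[6] deliver 1→0 → ∅
[7] propose(0,'w') → N0(lead t1 [y,w])
[8] deliver 0→1 → N1(foll t1 [y,w])
[9] deliver 1→0 → ∅
[10] deliver 0→2 → N2(foll t1 [-])
[11] deliver 2→0 → ∅
[12] deliver 2→1 → ∅
[13] deliver 0→2 → N2(foll t1 [y])

1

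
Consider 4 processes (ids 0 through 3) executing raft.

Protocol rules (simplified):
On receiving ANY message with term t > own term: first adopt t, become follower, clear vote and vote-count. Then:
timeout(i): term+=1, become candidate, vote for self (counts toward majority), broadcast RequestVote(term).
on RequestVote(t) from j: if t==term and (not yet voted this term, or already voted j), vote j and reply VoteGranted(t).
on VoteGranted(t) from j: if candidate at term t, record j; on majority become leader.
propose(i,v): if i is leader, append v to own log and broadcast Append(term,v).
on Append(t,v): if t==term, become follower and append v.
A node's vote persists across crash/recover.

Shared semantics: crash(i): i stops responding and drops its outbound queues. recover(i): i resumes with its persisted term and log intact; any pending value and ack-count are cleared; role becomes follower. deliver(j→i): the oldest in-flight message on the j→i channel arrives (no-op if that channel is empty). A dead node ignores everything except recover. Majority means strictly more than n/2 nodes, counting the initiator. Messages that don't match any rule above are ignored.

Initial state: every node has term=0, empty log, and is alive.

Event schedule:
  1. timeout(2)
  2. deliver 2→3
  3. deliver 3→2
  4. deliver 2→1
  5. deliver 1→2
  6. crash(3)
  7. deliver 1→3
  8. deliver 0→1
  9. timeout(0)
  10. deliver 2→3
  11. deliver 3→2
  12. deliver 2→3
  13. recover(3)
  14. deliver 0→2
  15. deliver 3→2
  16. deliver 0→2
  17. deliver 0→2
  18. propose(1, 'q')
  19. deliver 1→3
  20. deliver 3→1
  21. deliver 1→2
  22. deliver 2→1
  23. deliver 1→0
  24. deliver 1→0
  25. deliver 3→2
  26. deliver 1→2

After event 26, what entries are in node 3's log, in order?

empty

after 1 — timeout(2): n2:cand/t1/[-]
after 2 — deliver 2→3: n3:foll/t1/[-]
after 3 — deliver 3→2: ·
after 4 — deliver 2→1: n1:foll/t1/[-]
after 5 — deliver 1→2: n2:lead/t1/[-]
after 6 — crash(3): n3:✗foll/t1/[-]
after 7 — deliver 1→3: ·
after 8 — deliver 0→1: ·
after 9 — timeout(0): n0:cand/t1/[-]
after 10 — deliver 2→3: ·
after 11 — deliver 3→2: ·
after 12 — deliver 2→3: ·
after 13 — recover(3): n3:foll/t1/[-]
after 14 — deliver 0→2: ·
after 15 — deliver 3→2: ·
after 16 — deliver 0→2: ·
after 17 — deliver 0→2: ·
after 18 — propose(1,'q'): ·
after 19 — deliver 1→3: ·
after 20 — deliver 3→1: ·
after 21 — deliver 1→2: ·
after 22 — deliver 2→1: ·
after 23 — deliver 1→0: ·
after 24 — deliver 1→0: ·
after 25 — deliver 3→2: ·
after 26 — deliver 1→2: ·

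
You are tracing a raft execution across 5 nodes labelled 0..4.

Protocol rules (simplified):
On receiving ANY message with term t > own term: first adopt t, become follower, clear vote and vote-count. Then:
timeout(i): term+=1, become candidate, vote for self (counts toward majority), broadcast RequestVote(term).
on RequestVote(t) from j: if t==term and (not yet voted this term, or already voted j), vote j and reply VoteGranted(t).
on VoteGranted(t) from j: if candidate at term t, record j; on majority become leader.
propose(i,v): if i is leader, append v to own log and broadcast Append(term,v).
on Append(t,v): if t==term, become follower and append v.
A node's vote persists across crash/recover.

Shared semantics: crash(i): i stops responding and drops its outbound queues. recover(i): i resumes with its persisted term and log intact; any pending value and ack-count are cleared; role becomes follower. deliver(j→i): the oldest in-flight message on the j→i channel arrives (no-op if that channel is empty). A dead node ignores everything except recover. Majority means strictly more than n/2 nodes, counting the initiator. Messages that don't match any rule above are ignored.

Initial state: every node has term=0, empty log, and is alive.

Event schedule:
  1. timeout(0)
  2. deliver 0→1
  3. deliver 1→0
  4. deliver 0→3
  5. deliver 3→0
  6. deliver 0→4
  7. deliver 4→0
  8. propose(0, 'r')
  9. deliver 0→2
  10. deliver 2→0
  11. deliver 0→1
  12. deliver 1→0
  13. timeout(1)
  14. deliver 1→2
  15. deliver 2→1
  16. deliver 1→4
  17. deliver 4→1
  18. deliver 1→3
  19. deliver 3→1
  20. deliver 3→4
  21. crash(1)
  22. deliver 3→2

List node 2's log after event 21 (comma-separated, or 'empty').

empty

1. timeout(0):  <0:cand t1 ->
2. deliver 0→1:  <1:foll t1 ->
3. deliver 1→0:  nop
4. deliver 0→3:  <3:foll t1 ->
5. deliver 3→0:  <0:lead t1 ->
6. deliver 0→4:  <4:foll t1 ->
7. deliver 4→0:  nop
8. propose(0,'r'):  <0:lead t1 r>
9. deliver 0→2:  <2:foll t1 ->
10. deliver 2→0:  nop
11. deliver 0→1:  <1:foll t1 r>
12. deliver 1→0:  nop
13. timeout(1):  <1:cand t2 r>
14. deliver 1→2:  <2:foll t2 ->
15. deliver 2→1:  nop
16. deliver 1→4:  <4:foll t2 ->
17. deliver 4→1:  <1:lead t2 r>
18. deliver 1→3:  <3:foll t2 ->
19. deliver 3→1:  nop
20. deliver 3→4:  nop
21. crash(1):  <1:✗lead t2 r>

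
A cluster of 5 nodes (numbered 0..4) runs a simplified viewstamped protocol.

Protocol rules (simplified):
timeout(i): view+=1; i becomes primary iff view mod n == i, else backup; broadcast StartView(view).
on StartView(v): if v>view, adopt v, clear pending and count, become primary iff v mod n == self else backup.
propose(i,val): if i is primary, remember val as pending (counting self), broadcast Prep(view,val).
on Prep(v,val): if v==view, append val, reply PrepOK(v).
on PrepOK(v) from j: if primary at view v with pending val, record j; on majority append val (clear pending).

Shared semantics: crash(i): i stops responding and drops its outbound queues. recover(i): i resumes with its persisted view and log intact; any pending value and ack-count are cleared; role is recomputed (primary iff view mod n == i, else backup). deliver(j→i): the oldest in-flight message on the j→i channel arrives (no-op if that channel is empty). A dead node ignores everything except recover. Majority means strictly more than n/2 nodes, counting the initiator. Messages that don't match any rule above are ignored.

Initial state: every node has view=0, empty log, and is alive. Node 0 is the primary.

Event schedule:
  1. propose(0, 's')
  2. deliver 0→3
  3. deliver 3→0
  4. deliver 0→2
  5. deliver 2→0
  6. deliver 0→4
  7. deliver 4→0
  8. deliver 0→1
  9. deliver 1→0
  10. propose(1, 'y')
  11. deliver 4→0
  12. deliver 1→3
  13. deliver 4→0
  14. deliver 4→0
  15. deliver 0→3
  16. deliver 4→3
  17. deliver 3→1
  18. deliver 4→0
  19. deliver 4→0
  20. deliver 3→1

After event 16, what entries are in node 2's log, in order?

1. propose(0,'s'):  nop
2. deliver 0→3:  <3:back v0 s>
3. deliver 3→0:  nop
4. deliver 0→2:  <2:back v0 s>
5. deliver 2→0:  <0:prim v0 s>
6. deliver 0→4:  <4:back v0 s>
7. deliver 4→0:  nop
8. deliver 0→1:  <1:back v0 s>
9. deliver 1→0:  nop
10. propose(1,'y'):  nop
11. deliver 4→0:  nop
12. deliver 1→3:  nop
13. deliver 4→0:  nop
14. deliver 4→0:  nop
15. deliver 0→3:  nop
16. deliver 4→3:  nop

s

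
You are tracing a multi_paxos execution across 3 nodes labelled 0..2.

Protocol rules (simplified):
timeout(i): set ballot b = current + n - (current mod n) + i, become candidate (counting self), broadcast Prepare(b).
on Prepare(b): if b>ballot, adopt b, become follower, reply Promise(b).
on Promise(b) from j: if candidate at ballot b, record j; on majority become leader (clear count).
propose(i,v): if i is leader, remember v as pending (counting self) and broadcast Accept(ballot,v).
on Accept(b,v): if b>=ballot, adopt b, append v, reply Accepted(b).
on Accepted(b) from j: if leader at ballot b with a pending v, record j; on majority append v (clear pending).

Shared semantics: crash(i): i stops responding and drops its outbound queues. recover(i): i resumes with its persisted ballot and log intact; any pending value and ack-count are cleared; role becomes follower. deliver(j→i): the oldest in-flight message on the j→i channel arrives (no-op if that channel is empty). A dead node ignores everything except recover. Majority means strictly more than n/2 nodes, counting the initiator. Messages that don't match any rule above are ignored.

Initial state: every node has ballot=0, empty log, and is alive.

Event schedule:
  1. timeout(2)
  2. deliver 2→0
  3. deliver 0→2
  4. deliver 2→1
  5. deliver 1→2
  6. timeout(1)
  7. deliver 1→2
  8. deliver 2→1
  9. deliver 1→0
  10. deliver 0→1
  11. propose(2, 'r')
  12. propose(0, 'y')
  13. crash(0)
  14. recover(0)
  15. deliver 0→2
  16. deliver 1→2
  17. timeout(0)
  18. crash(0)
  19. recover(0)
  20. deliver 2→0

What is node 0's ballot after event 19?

9

step 1 timeout(2): 2={cand,b=5,log=-}
step 2 deliver 2→0: 0={foll,b=5,log=-}
step 3 deliver 0→2: 2={lead,b=5,log=-}
step 4 deliver 2→1: 1={foll,b=5,log=-}
step 5 deliver 1→2: —
step 6 timeout(1): 1={cand,b=7,log=-}
step 7 deliver 1→2: 2={foll,b=7,log=-}
step 8 deliver 2→1: 1={lead,b=7,log=-}
step 9 deliver 1→0: 0={foll,b=7,log=-}
step 10 deliver 0→1: —
step 11 propose(2,'r'): —
step 12 propose(0,'y'): —
step 13 crash(0): 0={✗foll,b=7,log=-}
step 14 recover(0): 0={foll,b=7,log=-}
step 15 deliver 0→2: —
step 16 deliver 1→2: —
step 17 timeout(0): 0={cand,b=9,log=-}
step 18 crash(0): 0={✗cand,b=9,log=-}
step 19 recover(0): 0={foll,b=9,log=-}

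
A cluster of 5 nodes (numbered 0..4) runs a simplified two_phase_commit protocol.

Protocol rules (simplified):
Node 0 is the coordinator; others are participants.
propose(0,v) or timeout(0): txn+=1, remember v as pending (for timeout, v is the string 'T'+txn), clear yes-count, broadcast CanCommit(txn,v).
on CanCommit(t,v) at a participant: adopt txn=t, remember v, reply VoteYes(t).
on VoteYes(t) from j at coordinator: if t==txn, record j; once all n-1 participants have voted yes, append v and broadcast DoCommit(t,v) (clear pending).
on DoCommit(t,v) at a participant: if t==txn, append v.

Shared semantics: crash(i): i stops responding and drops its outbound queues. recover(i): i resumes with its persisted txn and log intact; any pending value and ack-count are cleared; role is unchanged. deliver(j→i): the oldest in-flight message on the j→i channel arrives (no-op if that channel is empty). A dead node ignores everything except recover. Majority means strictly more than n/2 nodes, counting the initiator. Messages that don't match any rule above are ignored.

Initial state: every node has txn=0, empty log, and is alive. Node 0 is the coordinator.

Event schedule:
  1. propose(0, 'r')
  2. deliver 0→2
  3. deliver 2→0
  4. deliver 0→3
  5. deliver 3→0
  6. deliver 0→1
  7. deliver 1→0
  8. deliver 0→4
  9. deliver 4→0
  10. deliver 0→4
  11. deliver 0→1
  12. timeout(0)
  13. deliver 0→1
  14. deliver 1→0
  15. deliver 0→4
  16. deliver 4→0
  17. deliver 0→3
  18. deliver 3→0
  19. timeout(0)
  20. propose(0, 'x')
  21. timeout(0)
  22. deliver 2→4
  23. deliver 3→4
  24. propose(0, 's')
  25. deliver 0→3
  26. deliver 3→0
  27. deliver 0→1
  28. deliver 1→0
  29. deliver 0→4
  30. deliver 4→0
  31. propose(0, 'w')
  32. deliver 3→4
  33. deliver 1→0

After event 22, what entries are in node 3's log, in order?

step 1 propose(0,'r'): 0={coor,t=1,log=-}
step 2 deliver 0→2: 2={part,t=1,log=-}
step 3 deliver 2→0: —
step 4 deliver 0→3: 3={part,t=1,log=-}
step 5 deliver 3→0: —
step 6 deliver 0→1: 1={part,t=1,log=-}
step 7 deliver 1→0: —
step 8 deliver 0→4: 4={part,t=1,log=-}
step 9 deliver 4→0: 0={coor,t=1,log=r}
step 10 deliver 0→4: 4={part,t=1,log=r}
step 11 deliver 0→1: 1={part,t=1,log=r}
step 12 timeout(0): 0={coor,t=2,log=r}
step 13 deliver 0→1: 1={part,t=2,log=r}
step 14 deliver 1→0: —
step 15 deliver 0→4: 4={part,t=2,log=r}
step 16 deliver 4→0: —
step 17 deliver 0→3: 3={part,t=1,log=r}
step 18 deliver 3→0: —
step 19 timeout(0): 0={coor,t=3,log=r}
step 20 propose(0,'x'): 0={coor,t=4,log=r}
step 21 timeout(0): 0={coor,t=5,log=r}
step 22 deliver 2→4: —

r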